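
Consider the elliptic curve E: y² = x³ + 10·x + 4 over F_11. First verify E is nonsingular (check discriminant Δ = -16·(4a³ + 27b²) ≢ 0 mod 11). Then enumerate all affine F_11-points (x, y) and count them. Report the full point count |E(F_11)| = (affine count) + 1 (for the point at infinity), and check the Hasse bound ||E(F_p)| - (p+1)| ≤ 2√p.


Affine points = {(0, 2), (0, 9), (1, 2), (1, 9), (4, 3), (4, 8), (5, 5), (5, 6), (6, 4), (6, 7), (9, 3), (9, 8), (10, 2), (10, 9)}; affine count = 14; |E(F_11)| = 15.

Discriminant check: Δ ∝ 4a³ + 27b² = 4·10³ + 27·4² = 4·1000 + 27·16 ≡ 10 (mod 11). Nonzero ⇒ E is nonsingular.
For each x ∈ F_11, compute rhs = x³ + 10·x + 4 mod 11, then count y ∈ F_11 with y² ≡ rhs.
  x = 0: rhs = 4, matching y values: 2, 9 (2 points).
  x = 1: rhs = 4, matching y values: 2, 9 (2 points).
  x = 2: rhs = 10, matching y values: none (0 points).
  x = 3: rhs = 6, matching y values: none (0 points).
  x = 4: rhs = 9, matching y values: 3, 8 (2 points).
  x = 5: rhs = 3, matching y values: 5, 6 (2 points).
  x = 6: rhs = 5, matching y values: 4, 7 (2 points).
  x = 7: rhs = 10, matching y values: none (0 points).
  x = 8: rhs = 2, matching y values: none (0 points).
  x = 9: rhs = 9, matching y values: 3, 8 (2 points).
  x = 10: rhs = 4, matching y values: 2, 9 (2 points).
Total affine count: 14.
Full point count |E(F_11)| = 14 + 1 = 15.
Hasse bound: |15 − (11+1)| = |3| = 3 ≤ 2√11 ≈ 6.6332 ✓.


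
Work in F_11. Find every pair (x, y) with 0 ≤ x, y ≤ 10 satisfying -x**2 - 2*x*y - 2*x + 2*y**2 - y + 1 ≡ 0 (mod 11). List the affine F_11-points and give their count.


Affine F_11-points: {(0, 8), (0, 9), (1, 2), (1, 5), (2, 9), (2, 10), (4, 2), (4, 8), (9, 5), (9, 10)}; count = 10.

For each of the 121 pairs (x, y) ∈ F_11², evaluate f(x, y) mod 11. Record the zeros.
  x = 0: [0↦1, 1↦2, 2↦7, 3↦5, 4↦7, 5↦2, 6↦1, 7↦4, 8↦0, 9↦0, 10↦4]  zeros at y ∈ {8, 9}
  x = 1: [0↦9, 1↦8, 2↦0, 3↦7, 4↦7, 5↦0, 6↦8, 7↦9, 8↦3, 9↦1, 10↦3]  zeros at y ∈ {2, 5}
  x = 2: [0↦4, 1↦1, 2↦2, 3↦7, 4↦5, 5↦7, 6↦2, 7↦1, 8↦4, 9↦0, 10↦0]  zeros at y ∈ {9, 10}
  x = 3: [0↦8, 1↦3, 2↦2, 3↦5, 4↦1, 5↦1, 6↦5, 7↦2, 8↦3, 9↦8, 10↦6]  zeros at y ∈ ∅
  x = 4: [0↦10, 1↦3, 2↦0, 3↦1, 4↦6, 5↦4, 6↦6, 7↦1, 8↦0, 9↦3, 10↦10]  zeros at y ∈ {2, 8}
  x = 5: [0↦10, 1↦1, 2↦7, 3↦6, 4↦9, 5↦5, 6↦5, 7↦9, 8↦6, 9↦7, 10↦1]  zeros at y ∈ ∅
  x = 6: [0↦8, 1↦8, 2↦1, 3↦9, 4↦10, 5↦4, 6↦2, 7↦4, 8↦10, 9↦9, 10↦1]  zeros at y ∈ ∅
  x = 7: [0↦4, 1↦2, 2↦4, 3↦10, 4↦9, 5↦1, 6↦8, 7↦8, 8↦1, 9↦9, 10↦10]  zeros at y ∈ ∅
  x = 8: [0↦9, 1↦5, 2↦5, 3↦9, 4↦6, 5↦7, 6↦1, 7↦10, 8↦1, 9↦7, 10↦6]  zeros at y ∈ ∅
  x = 9: [0↦1, 1↦6, 2↦4, 3↦6, 4↦1, 5↦0, 6↦3, 7↦10, 8↦10, 9↦3, 10↦0]  zeros at y ∈ {5, 10}
  x = 10: [0↦2, 1↦5, 2↦1, 3↦1, 4↦5, 5↦2, 6↦3, 7↦8, 8↦6, 9↦8, 10↦3]  zeros at y ∈ ∅
Collecting zeros: affine points = {(0, 8), (0, 9), (1, 2), (1, 5), (2, 9), (2, 10), (4, 2), (4, 8), (9, 5), (9, 10)}.
Total count |C(F_11)_aff| = 10.


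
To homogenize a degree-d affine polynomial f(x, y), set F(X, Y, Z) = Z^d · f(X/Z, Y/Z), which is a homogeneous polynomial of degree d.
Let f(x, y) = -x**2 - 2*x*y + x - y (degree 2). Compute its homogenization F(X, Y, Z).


F(X, Y, Z) = -X**2 - 2*X*Y + X*Z - Y*Z

deg(f) = 2.
Substitute x = X/Z, y = Y/Z into f, then multiply by Z^2.
  monomial -1·x^2·y^0 ↦ -1·X^2·Y^0·Z^0.
  monomial -2·x^1·y^1 ↦ -2·X^1·Y^1·Z^0.
  monomial 1·x^1·y^0 ↦ 1·X^1·Y^0·Z^1.
  monomial -1·x^0·y^1 ↦ -1·X^0·Y^1·Z^1.
Collecting: F(X, Y, Z) = -X**2 - 2*X*Y + X*Z - Y*Z.


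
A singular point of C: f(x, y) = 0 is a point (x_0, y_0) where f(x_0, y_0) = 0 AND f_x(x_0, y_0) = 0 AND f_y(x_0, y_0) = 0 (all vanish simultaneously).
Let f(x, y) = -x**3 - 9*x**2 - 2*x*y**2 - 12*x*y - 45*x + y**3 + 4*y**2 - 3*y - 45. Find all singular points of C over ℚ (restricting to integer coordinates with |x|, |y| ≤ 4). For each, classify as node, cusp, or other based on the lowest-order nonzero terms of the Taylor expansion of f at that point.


Singular points: {(-3, -3)}; classification: cusp.

Compute partial derivatives:
  f_x = -3*x**2 - 18*x - 2*y**2 - 12*y - 45.
  f_y = -4*x*y - 12*x + 3*y**2 + 8*y - 3.
Scan x_0 ∈ {−4, ..., 4}. For each x_0, f_y(x_0, y) is a polynomial in y; find its integer roots y ∈ {−4, ..., 4}, then test f_x and f at those candidates.
  x = -4: f_y(-4, y) = 3*y**2 + 24*y + 45; vanishes at y ∈ {-3}. (-4, -3): f_x = -3 ≠ 0.
  x = -3: f_y(-3, y) = 3*y**2 + 20*y + 33; vanishes at y ∈ {-3}. (-3, -3): f_x = 0, f = 0 — SINGULAR.
  x = -2: f_y(-2, y) = 3*y**2 + 16*y + 21; vanishes at y ∈ {-3}. (-2, -3): f_x = -3 ≠ 0.
  x = -1: f_y(-1, y) = 3*y**2 + 12*y + 9; vanishes at y ∈ {-3, -1}. (-1, -3): f_x = -12 ≠ 0; (-1, -1): f_x = -20 ≠ 0.
  x = 0: f_y(0, y) = 3*y**2 + 8*y - 3; vanishes at y ∈ {-3}. (0, -3): f_x = -27 ≠ 0.
  x = 1: f_y(1, y) = 3*y**2 + 4*y - 15; vanishes at y ∈ {-3}. (1, -3): f_x = -48 ≠ 0.
  x = 2: f_y(2, y) = 3*y**2 - 27; vanishes at y ∈ {-3, 3}. (2, -3): f_x = -75 ≠ 0; (2, 3): f_x = -147 ≠ 0.
  x = 3: f_y(3, y) = 3*y**2 - 4*y - 39; vanishes at y ∈ {-3}. (3, -3): f_x = -108 ≠ 0.
  x = 4: f_y(4, y) = 3*y**2 - 8*y - 51; vanishes at y ∈ {-3}. (4, -3): f_x = -147 ≠ 0.
Only singular point on the grid: (-3, -3).
Classify: substitute x = -3 + u, y = -3 + v and expand: f = -u**3 - 2*u*v**2 + v**3 + v**2.
No constant or linear terms (consistent with a singular point). Quadratic part: v**2. Cubic part: -u**3 - 2*u*v**2 + v**3.
The quadratic part v**2 is a perfect square, so there is a single (double) tangent line v = 0, i.e. y = -3. Restricting the cubic part to that line (v = 0) leaves -u**3 ≠ 0, so f is not divisible by v and the branch is v² ≈ u**3 to lowest order — this is a cusp.
Classification: cusp.


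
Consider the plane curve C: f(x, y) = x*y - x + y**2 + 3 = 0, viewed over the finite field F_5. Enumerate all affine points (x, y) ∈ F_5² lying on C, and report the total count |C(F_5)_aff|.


Affine F_5-points: {(2, 4), (3, 0), (3, 2), (4, 3)}; count = 4.

For each of the 25 pairs (x, y) ∈ F_5², evaluate f(x, y) mod 5. Record the zeros.
  x = 0: [0↦3, 1↦4, 2↦2, 3↦2, 4↦4]  zeros at y ∈ ∅
  x = 1: [0↦2, 1↦4, 2↦3, 3↦4, 4↦2]  zeros at y ∈ ∅
  x = 2: [0↦1, 1↦4, 2↦4, 3↦1, 4↦0]  zeros at y ∈ {4}
  x = 3: [0↦0, 1↦4, 2↦0, 3↦3, 4↦3]  zeros at y ∈ {0, 2}
  x = 4: [0↦4, 1↦4, 2↦1, 3↦0, 4↦1]  zeros at y ∈ {3}
Collecting zeros: affine points = {(2, 4), (3, 0), (3, 2), (4, 3)}.
Total count |C(F_5)_aff| = 4.


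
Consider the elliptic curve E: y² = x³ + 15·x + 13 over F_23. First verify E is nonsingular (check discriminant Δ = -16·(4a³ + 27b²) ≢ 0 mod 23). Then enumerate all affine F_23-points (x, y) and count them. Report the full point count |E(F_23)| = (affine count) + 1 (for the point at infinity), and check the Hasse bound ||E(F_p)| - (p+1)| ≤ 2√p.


Affine points = {(0, 6), (0, 17), (1, 11), (1, 12), (3, 4), (3, 19), (5, 11), (5, 12), (7, 1), (7, 22), (8, 1), (8, 22), (9, 7), (9, 16), (10, 6), (10, 17), (12, 9), (12, 14), (13, 6), (13, 17), (14, 0), (15, 5), (15, 18), (16, 5), (16, 18), (17, 11), (17, 12), (19, 2), (19, 21)}; affine count = 29; |E(F_23)| = 30.

Discriminant check: Δ ∝ 4a³ + 27b² = 4·15³ + 27·13² = 4·3375 + 27·169 ≡ 8 (mod 23). Nonzero ⇒ E is nonsingular.
For each x ∈ F_23, compute rhs = x³ + 15·x + 13 mod 23, then count y ∈ F_23 with y² ≡ rhs.
  x = 0: rhs = 13, matching y values: 6, 17 (2 points).
  x = 1: rhs = 6, matching y values: 11, 12 (2 points).
  x = 2: rhs = 5, matching y values: none (0 points).
  x = 3: rhs = 16, matching y values: 4, 19 (2 points).
  x = 4: rhs = 22, matching y values: none (0 points).
  x = 5: rhs = 6, matching y values: 11, 12 (2 points).
  x = 6: rhs = 20, matching y values: none (0 points).
  x = 7: rhs = 1, matching y values: 1, 22 (2 points).
  x = 8: rhs = 1, matching y values: 1, 22 (2 points).
  x = 9: rhs = 3, matching y values: 7, 16 (2 points).
  x = 10: rhs = 13, matching y values: 6, 17 (2 points).
  x = 11: rhs = 14, matching y values: none (0 points).
  x = 12: rhs = 12, matching y values: 9, 14 (2 points).
  x = 13: rhs = 13, matching y values: 6, 17 (2 points).
  x = 14: rhs = 0, matching y values: 0 (1 points).
  x = 15: rhs = 2, matching y values: 5, 18 (2 points).
  x = 16: rhs = 2, matching y values: 5, 18 (2 points).
  x = 17: rhs = 6, matching y values: 11, 12 (2 points).
  x = 18: rhs = 20, matching y values: none (0 points).
  x = 19: rhs = 4, matching y values: 2, 21 (2 points).
  x = 20: rhs = 10, matching y values: none (0 points).
  x = 21: rhs = 21, matching y values: none (0 points).
  x = 22: rhs = 20, matching y values: none (0 points).
Total affine count: 29.
Full point count |E(F_23)| = 29 + 1 = 30.
Hasse bound: |30 − (23+1)| = |6| = 6 ≤ 2√23 ≈ 9.5917 ✓.


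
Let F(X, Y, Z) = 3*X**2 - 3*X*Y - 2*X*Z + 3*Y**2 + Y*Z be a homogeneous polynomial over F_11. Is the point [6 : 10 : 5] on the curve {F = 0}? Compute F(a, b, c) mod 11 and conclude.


F(6,10,5) ≡ 9 (mod 11); P is NOT on the curve.

Evaluate F(6, 10, 5) term-by-term (mod 11).
  3*X**2 ↦ 3·36·1·1 = 108
  -3*X*Y ↦ -3·6·10·1 = -180
  -2*X*Z ↦ -2·6·1·5 = -60
  3*Y**2 ↦ 3·1·100·1 = 300
  Y*Z ↦ 1·1·10·5 = 50
Sum: F(6, 10, 5) = (108) + (-180) + (-60) + (300) + (50) = 218.
Reducing mod 11: 218 ≡ 9 (mod 11).
Since F(a, b, c) ≡ 9 ≠ 0 (mod 11), P does NOT lie on the curve.


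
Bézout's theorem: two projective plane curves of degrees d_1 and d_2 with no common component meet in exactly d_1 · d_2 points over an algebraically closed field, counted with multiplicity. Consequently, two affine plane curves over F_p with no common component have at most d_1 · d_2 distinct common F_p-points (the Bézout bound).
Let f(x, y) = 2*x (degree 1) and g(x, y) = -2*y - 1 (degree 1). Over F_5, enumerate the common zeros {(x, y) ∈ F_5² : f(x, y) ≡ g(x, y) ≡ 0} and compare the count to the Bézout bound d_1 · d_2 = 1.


Common zeros: {(0, 2)}; count = 1; Bézout bound = 1.

deg(f) = 1, deg(g) = 1, so Bézout bound = 1.
Scan x ∈ F_5. For each x, list the y ∈ F_5 with f(x, y) ≡ 0 and those with g(x, y) ≡ 0 (mod 5); the common zeros in that column are the intersection.
  x = 0: f ≡ 0 at y ∈ {0, 1, 2, 3, 4}; g ≡ 0 at y ∈ {2}; common: {2}.
  x = 1: f ≡ 0 at y ∈ ∅; g ≡ 0 at y ∈ {2}; common: ∅.
  x = 2: f ≡ 0 at y ∈ ∅; g ≡ 0 at y ∈ {2}; common: ∅.
  x = 3: f ≡ 0 at y ∈ ∅; g ≡ 0 at y ∈ {2}; common: ∅.
  x = 4: f ≡ 0 at y ∈ ∅; g ≡ 0 at y ∈ {2}; common: ∅.
Collecting: common zeros = {(0, 2)}, so the count is 1.
Comparison with the Bézout bound: 1 ≤ 1 = deg(f)·deg(g), as expected for curves with no common component (the bound is attained).


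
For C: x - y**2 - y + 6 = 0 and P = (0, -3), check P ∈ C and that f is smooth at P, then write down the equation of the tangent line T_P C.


Tangent line at P: x + 5*y + 15 = 0.

Step 1: f(0, -3) = 0, so P lies on C.
Step 2: partial derivatives
  f_x(x, y) = 1, f_y(x, y) = -2*y - 1.
  f_x(P) = 1, f_y(P) = 5 (gradient nonzero, so P is smooth).
Step 3: tangent line at P: 1·(x − 0) + 5·(y − -3) = 0.
Expanding: x + 5*y + 15 = 0.


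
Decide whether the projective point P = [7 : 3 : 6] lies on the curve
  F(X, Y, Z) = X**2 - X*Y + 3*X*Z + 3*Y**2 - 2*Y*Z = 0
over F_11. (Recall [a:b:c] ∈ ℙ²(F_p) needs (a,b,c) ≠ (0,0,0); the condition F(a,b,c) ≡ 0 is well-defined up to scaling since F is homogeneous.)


F(7,3,6) ≡ 2 (mod 11); P is NOT on the curve.

Evaluate F(7, 3, 6) term-by-term (mod 11).
  X**2 ↦ 1·49·1·1 = 49
  -X*Y ↦ -1·7·3·1 = -21
  3*X*Z ↦ 3·7·1·6 = 126
  3*Y**2 ↦ 3·1·9·1 = 27
  -2*Y*Z ↦ -2·1·3·6 = -36
Sum: F(7, 3, 6) = (49) + (-21) + (126) + (27) + (-36) = 145.
Reducing mod 11: 145 ≡ 2 (mod 11).
Since F(a, b, c) ≡ 2 ≠ 0 (mod 11), P does NOT lie on the curve.


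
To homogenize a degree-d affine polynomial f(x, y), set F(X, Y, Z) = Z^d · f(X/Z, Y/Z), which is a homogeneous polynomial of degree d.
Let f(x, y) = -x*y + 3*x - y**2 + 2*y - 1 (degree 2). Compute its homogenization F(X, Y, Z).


F(X, Y, Z) = -X*Y + 3*X*Z - Y**2 + 2*Y*Z - Z**2

deg(f) = 2.
Substitute x = X/Z, y = Y/Z into f, then multiply by Z^2.
  monomial -1·x^1·y^1 ↦ -1·X^1·Y^1·Z^0.
  monomial 3·x^1·y^0 ↦ 3·X^1·Y^0·Z^1.
  monomial -1·x^0·y^2 ↦ -1·X^0·Y^2·Z^0.
  monomial 2·x^0·y^1 ↦ 2·X^0·Y^1·Z^1.
  monomial -1·x^0·y^0 ↦ -1·X^0·Y^0·Z^2.
Collecting: F(X, Y, Z) = -X*Y + 3*X*Z - Y**2 + 2*Y*Z - Z**2.


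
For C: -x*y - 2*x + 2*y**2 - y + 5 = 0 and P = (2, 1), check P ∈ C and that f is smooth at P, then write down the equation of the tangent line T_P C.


Tangent line at P: -3*x + y + 5 = 0.

Step 1: f(2, 1) = 0, so P lies on C.
Step 2: partial derivatives
  f_x(x, y) = -y - 2, f_y(x, y) = -x + 4*y - 1.
  f_x(P) = -3, f_y(P) = 1 (gradient nonzero, so P is smooth).
Step 3: tangent line at P: -3·(x − 2) + 1·(y − 1) = 0.
Expanding: -3*x + y + 5 = 0.


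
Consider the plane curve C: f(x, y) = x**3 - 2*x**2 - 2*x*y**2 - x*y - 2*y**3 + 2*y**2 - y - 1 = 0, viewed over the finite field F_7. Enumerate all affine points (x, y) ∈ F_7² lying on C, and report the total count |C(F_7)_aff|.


Affine F_7-points: {(5, 2), (5, 3), (5, 5), (6, 5)}; count = 4.

For each of the 49 pairs (x, y) ∈ F_7², evaluate f(x, y) mod 7. Record the zeros.
  x = 0: [0↦6, 1↦5, 2↦3, 3↦2, 4↦4, 5↦4, 6↦4]  zeros at y ∈ ∅
  x = 1: [0↦5, 1↦1, 2↦6, 3↦1, 4↦2, 5↦4, 6↦2]  zeros at y ∈ ∅
  x = 2: [0↦6, 1↦6, 2↦4, 3↦2, 4↦2, 5↦6, 6↦2]  zeros at y ∈ ∅
  x = 3: [0↦1, 1↦5, 2↦3, 3↦4, 4↦3, 5↦2, 6↦3]  zeros at y ∈ ∅
  x = 4: [0↦3, 1↦4, 2↦2, 3↦6, 4↦4, 5↦5, 6↦4]  zeros at y ∈ ∅
  x = 5: [0↦4, 1↦2, 2↦0, 3↦0, 4↦4, 5↦0, 6↦4]  zeros at y ∈ {2, 3, 5}
  x = 6: [0↦3, 1↦5, 2↦3, 3↦6, 4↦2, 5↦0, 6↦2]  zeros at y ∈ {5}
Collecting zeros: affine points = {(5, 2), (5, 3), (5, 5), (6, 5)}.
Total count |C(F_7)_aff| = 4.


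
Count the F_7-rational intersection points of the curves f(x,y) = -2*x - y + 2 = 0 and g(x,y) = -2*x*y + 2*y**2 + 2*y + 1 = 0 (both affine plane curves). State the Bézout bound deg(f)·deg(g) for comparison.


Common zeros: {(3, 3), (6, 4)}; count = 2; Bézout bound = 2.

deg(f) = 1, deg(g) = 2, so Bézout bound = 2.
Scan x ∈ F_7. For each x, list the y ∈ F_7 with f(x, y) ≡ 0 and those with g(x, y) ≡ 0 (mod 7); the common zeros in that column are the intersection.
  x = 0: f ≡ 0 at y ∈ {2}; g ≡ 0 at y ∈ ∅; common: ∅.
  x = 1: f ≡ 0 at y ∈ {0}; g ≡ 0 at y ∈ ∅; common: ∅.
  x = 2: f ≡ 0 at y ∈ {5}; g ≡ 0 at y ∈ ∅; common: ∅.
  x = 3: f ≡ 0 at y ∈ {3}; g ≡ 0 at y ∈ {3, 6}; common: {3}.
  x = 4: f ≡ 0 at y ∈ {1}; g ≡ 0 at y ∈ {5}; common: ∅.
  x = 5: f ≡ 0 at y ∈ {6}; g ≡ 0 at y ∈ {2}; common: ∅.
  x = 6: f ≡ 0 at y ∈ {4}; g ≡ 0 at y ∈ {1, 4}; common: {4}.
Collecting: common zeros = {(3, 3), (6, 4)}, so the count is 2.
Comparison with the Bézout bound: 2 ≤ 2 = deg(f)·deg(g), as expected for curves with no common component (the bound is attained).


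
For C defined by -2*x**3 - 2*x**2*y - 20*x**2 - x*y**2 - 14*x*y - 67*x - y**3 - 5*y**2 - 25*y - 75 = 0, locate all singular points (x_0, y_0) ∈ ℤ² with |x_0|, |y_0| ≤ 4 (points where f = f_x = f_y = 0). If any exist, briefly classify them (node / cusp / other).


Singular points: {(-3, -1)}; classification: cusp.

Compute partial derivatives:
  f_x = -6*x**2 - 4*x*y - 40*x - y**2 - 14*y - 67.
  f_y = -2*x**2 - 2*x*y - 14*x - 3*y**2 - 10*y - 25.
Scan x_0 ∈ {−4, ..., 4}. For each x_0, f_y(x_0, y) is a polynomial in y; find its integer roots y ∈ {−4, ..., 4}, then test f_x and f at those candidates.
  x = -4: f_y(-4, y) = -3*y**2 - 2*y - 1; no integer root y with |y| ≤ 4.
  x = -3: f_y(-3, y) = -3*y**2 - 4*y - 1; vanishes at y ∈ {-1}. (-3, -1): f_x = 0, f = 0 — SINGULAR.
  x = -2: f_y(-2, y) = -3*y**2 - 6*y - 5; no integer root y with |y| ≤ 4.
  x = -1: f_y(-1, y) = -3*y**2 - 8*y - 13; no integer root y with |y| ≤ 4.
  x = 0: f_y(0, y) = -3*y**2 - 10*y - 25; no integer root y with |y| ≤ 4.
  x = 1: f_y(1, y) = -3*y**2 - 12*y - 41; no integer root y with |y| ≤ 4.
  x = 2: f_y(2, y) = -3*y**2 - 14*y - 61; no integer root y with |y| ≤ 4.
  x = 3: f_y(3, y) = -3*y**2 - 16*y - 85; no integer root y with |y| ≤ 4.
  x = 4: f_y(4, y) = -3*y**2 - 18*y - 113; no integer root y with |y| ≤ 4.
Only singular point on the grid: (-3, -1).
Classify: substitute x = -3 + u, y = -1 + v and expand: f = -2*u**3 - 2*u**2*v - u*v**2 - v**3 + v**2.
No constant or linear terms (consistent with a singular point). Quadratic part: v**2. Cubic part: -2*u**3 - 2*u**2*v - u*v**2 - v**3.
The quadratic part v**2 is a perfect square, so there is a single (double) tangent line v = 0, i.e. y = -1. Restricting the cubic part to that line (v = 0) leaves -2*u**3 ≠ 0, so f is not divisible by v and the branch is v² ≈ 2*u**3 to lowest order — this is a cusp.
Classification: cusp.


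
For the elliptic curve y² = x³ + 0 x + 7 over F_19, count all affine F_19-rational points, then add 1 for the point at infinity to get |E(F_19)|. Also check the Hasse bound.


Affine points = {(0, 8), (0, 11), (8, 5), (8, 14), (10, 0), (12, 5), (12, 14), (13, 0), (15, 0), (18, 5), (18, 14)}; affine count = 11; |E(F_19)| = 12.

Discriminant check: Δ ∝ 4a³ + 27b² = 4·0³ + 27·7² = 4·0 + 27·49 ≡ 12 (mod 19). Nonzero ⇒ E is nonsingular.
For each x ∈ F_19, compute rhs = x³ + 0·x + 7 mod 19, then count y ∈ F_19 with y² ≡ rhs.
  x = 0: rhs = 7, matching y values: 8, 11 (2 points).
  x = 1: rhs = 8, matching y values: none (0 points).
  x = 2: rhs = 15, matching y values: none (0 points).
  x = 3: rhs = 15, matching y values: none (0 points).
  x = 4: rhs = 14, matching y values: none (0 points).
  x = 5: rhs = 18, matching y values: none (0 points).
  x = 6: rhs = 14, matching y values: none (0 points).
  x = 7: rhs = 8, matching y values: none (0 points).
  x = 8: rhs = 6, matching y values: 5, 14 (2 points).
  x = 9: rhs = 14, matching y values: none (0 points).
  x = 10: rhs = 0, matching y values: 0 (1 points).
  x = 11: rhs = 8, matching y values: none (0 points).
  x = 12: rhs = 6, matching y values: 5, 14 (2 points).
  x = 13: rhs = 0, matching y values: 0 (1 points).
  x = 14: rhs = 15, matching y values: none (0 points).
  x = 15: rhs = 0, matching y values: 0 (1 points).
  x = 16: rhs = 18, matching y values: none (0 points).
  x = 17: rhs = 18, matching y values: none (0 points).
  x = 18: rhs = 6, matching y values: 5, 14 (2 points).
Total affine count: 11.
Full point count |E(F_19)| = 11 + 1 = 12.
Hasse bound: |12 − (19+1)| = |-8| = 8 ≤ 2√19 ≈ 8.7178 ✓.


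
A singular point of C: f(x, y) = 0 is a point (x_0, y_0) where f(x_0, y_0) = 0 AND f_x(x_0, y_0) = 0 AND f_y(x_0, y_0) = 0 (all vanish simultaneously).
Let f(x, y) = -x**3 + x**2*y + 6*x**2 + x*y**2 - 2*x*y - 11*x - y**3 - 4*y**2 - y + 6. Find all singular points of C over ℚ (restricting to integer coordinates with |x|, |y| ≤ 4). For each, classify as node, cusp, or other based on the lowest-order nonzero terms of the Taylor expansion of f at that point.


Singular points: {(2, -1)}; classification: node.

Compute partial derivatives:
  f_x = -3*x**2 + 2*x*y + 12*x + y**2 - 2*y - 11.
  f_y = x**2 + 2*x*y - 2*x - 3*y**2 - 8*y - 1.
Scan x_0 ∈ {−4, ..., 4}. For each x_0, f_y(x_0, y) is a polynomial in y; find its integer roots y ∈ {−4, ..., 4}, then test f_x and f at those candidates.
  x = -4: f_y(-4, y) = -3*y**2 - 16*y + 23; no integer root y with |y| ≤ 4.
  x = -3: f_y(-3, y) = -3*y**2 - 14*y + 14; no integer root y with |y| ≤ 4.
  x = -2: f_y(-2, y) = -3*y**2 - 12*y + 7; no integer root y with |y| ≤ 4.
  x = -1: f_y(-1, y) = -3*y**2 - 10*y + 2; no integer root y with |y| ≤ 4.
  x = 0: f_y(0, y) = -3*y**2 - 8*y - 1; no integer root y with |y| ≤ 4.
  x = 1: f_y(1, y) = -3*y**2 - 6*y - 2; no integer root y with |y| ≤ 4.
  x = 2: f_y(2, y) = -3*y**2 - 4*y - 1; vanishes at y ∈ {-1}. (2, -1): f_x = 0, f = 0 — SINGULAR.
  x = 3: f_y(3, y) = -3*y**2 - 2*y + 2; no integer root y with |y| ≤ 4.
  x = 4: f_y(4, y) = 7 - 3*y**2; no integer root y with |y| ≤ 4.
Only singular point on the grid: (2, -1).
Classify: substitute x = 2 + u, y = -1 + v and expand: f = -u**3 + u**2*v - u**2 + u*v**2 - v**3 + v**2.
No constant or linear terms (consistent with a singular point). Quadratic part: -u**2 + v**2. Cubic part: -u**3 + u**2*v + u*v**2 - v**3.
The quadratic part v**2 - u**2 = (v − u)(v + u) splits into two distinct linear factors, so there are two distinct tangent lines y − -1 = ±(x − 2) — this is a node (ordinary double point).
Classification: node.


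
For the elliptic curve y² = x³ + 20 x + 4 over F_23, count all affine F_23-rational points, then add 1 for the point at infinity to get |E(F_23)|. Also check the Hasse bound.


Affine points = {(0, 2), (0, 21), (1, 5), (1, 18), (2, 11), (2, 12), (6, 8), (6, 15), (7, 2), (7, 21), (8, 3), (8, 20), (9, 4), (9, 19), (10, 10), (10, 13), (13, 0), (16, 2), (16, 21), (17, 6), (17, 17), (18, 3), (18, 20), (20, 3), (20, 20), (21, 5), (21, 18), (22, 11), (22, 12)}; affine count = 29; |E(F_23)| = 30.

Discriminant check: Δ ∝ 4a³ + 27b² = 4·20³ + 27·4² = 4·8000 + 27·16 ≡ 2 (mod 23). Nonzero ⇒ E is nonsingular.
For each x ∈ F_23, compute rhs = x³ + 20·x + 4 mod 23, then count y ∈ F_23 with y² ≡ rhs.
  x = 0: rhs = 4, matching y values: 2, 21 (2 points).
  x = 1: rhs = 2, matching y values: 5, 18 (2 points).
  x = 2: rhs = 6, matching y values: 11, 12 (2 points).
  x = 3: rhs = 22, matching y values: none (0 points).
  x = 4: rhs = 10, matching y values: none (0 points).
  x = 5: rhs = 22, matching y values: none (0 points).
  x = 6: rhs = 18, matching y values: 8, 15 (2 points).
  x = 7: rhs = 4, matching y values: 2, 21 (2 points).
  x = 8: rhs = 9, matching y values: 3, 20 (2 points).
  x = 9: rhs = 16, matching y values: 4, 19 (2 points).
  x = 10: rhs = 8, matching y values: 10, 13 (2 points).
  x = 11: rhs = 14, matching y values: none (0 points).
  x = 12: rhs = 17, matching y values: none (0 points).
  x = 13: rhs = 0, matching y values: 0 (1 points).
  x = 14: rhs = 15, matching y values: none (0 points).
  x = 15: rhs = 22, matching y values: none (0 points).
  x = 16: rhs = 4, matching y values: 2, 21 (2 points).
  x = 17: rhs = 13, matching y values: 6, 17 (2 points).
  x = 18: rhs = 9, matching y values: 3, 20 (2 points).
  x = 19: rhs = 21, matching y values: none (0 points).
  x = 20: rhs = 9, matching y values: 3, 20 (2 points).
  x = 21: rhs = 2, matching y values: 5, 18 (2 points).
  x = 22: rhs = 6, matching y values: 11, 12 (2 points).
Total affine count: 29.
Full point count |E(F_23)| = 29 + 1 = 30.
Hasse bound: |30 − (23+1)| = |6| = 6 ≤ 2√23 ≈ 9.5917 ✓.


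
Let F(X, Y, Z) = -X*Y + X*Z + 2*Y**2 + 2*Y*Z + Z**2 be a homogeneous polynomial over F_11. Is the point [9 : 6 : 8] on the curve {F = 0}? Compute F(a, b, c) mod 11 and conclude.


F(9,6,8) ≡ 8 (mod 11); P is NOT on the curve.

Evaluate F(9, 6, 8) term-by-term (mod 11).
  -X*Y ↦ -1·9·6·1 = -54
  X*Z ↦ 1·9·1·8 = 72
  2*Y**2 ↦ 2·1·36·1 = 72
  2*Y*Z ↦ 2·1·6·8 = 96
  Z**2 ↦ 1·1·1·64 = 64
Sum: F(9, 6, 8) = (-54) + (72) + (72) + (96) + (64) = 250.
Reducing mod 11: 250 ≡ 8 (mod 11).
Since F(a, b, c) ≡ 8 ≠ 0 (mod 11), P does NOT lie on the curve.


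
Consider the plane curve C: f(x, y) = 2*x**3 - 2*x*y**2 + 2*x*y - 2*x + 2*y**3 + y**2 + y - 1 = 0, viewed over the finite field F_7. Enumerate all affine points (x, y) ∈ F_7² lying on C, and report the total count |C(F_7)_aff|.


Affine F_7-points: {(0, 2), (0, 4), (1, 6), (3, 3), (4, 0), (5, 3), (5, 6), (6, 3)}; count = 8.

For each of the 49 pairs (x, y) ∈ F_7², evaluate f(x, y) mod 7. Record the zeros.
  x = 0: [0↦6, 1↦3, 2↦0, 3↦2, 4↦0, 5↦6, 6↦4]  zeros at y ∈ {2, 4}
  x = 1: [0↦6, 1↦3, 2↦3, 3↦4, 4↦4, 5↦1, 6↦0]  zeros at y ∈ {6}
  x = 2: [0↦4, 1↦1, 2↦4, 3↦4, 4↦6, 5↦1, 6↦1]  zeros at y ∈ ∅
  x = 3: [0↦5, 1↦2, 2↦1, 3↦0, 4↦4, 5↦4, 6↦5]  zeros at y ∈ {3}
  x = 4: [0↦0, 1↦4, 2↦6, 3↦4, 4↦3, 5↦1, 6↦3]  zeros at y ∈ {0}
  x = 5: [0↦1, 1↦5, 2↦3, 3↦0, 4↦1, 5↦4, 6↦0]  zeros at y ∈ {3, 6}
  x = 6: [0↦6, 1↦3, 2↦4, 3↦0, 4↦3, 5↦4, 6↦1]  zeros at y ∈ {3}
Collecting zeros: affine points = {(0, 2), (0, 4), (1, 6), (3, 3), (4, 0), (5, 3), (5, 6), (6, 3)}.
Total count |C(F_7)_aff| = 8.


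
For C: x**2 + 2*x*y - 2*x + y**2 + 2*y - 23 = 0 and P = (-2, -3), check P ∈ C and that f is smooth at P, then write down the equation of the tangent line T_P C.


Tangent line at P: -12*x - 8*y - 48 = 0.

Step 1: f(-2, -3) = 0, so P lies on C.
Step 2: partial derivatives
  f_x(x, y) = 2*x + 2*y - 2, f_y(x, y) = 2*x + 2*y + 2.
  f_x(P) = -12, f_y(P) = -8 (gradient nonzero, so P is smooth).
Step 3: tangent line at P: -12·(x − -2) + -8·(y − -3) = 0.
Expanding: -12*x - 8*y - 48 = 0.


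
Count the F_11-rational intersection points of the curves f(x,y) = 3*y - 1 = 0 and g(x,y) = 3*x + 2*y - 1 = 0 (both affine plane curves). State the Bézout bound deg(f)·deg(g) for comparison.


Common zeros: {(5, 4)}; count = 1; Bézout bound = 1.

deg(f) = 1, deg(g) = 1, so Bézout bound = 1.
Scan x ∈ F_11. For each x, list the y ∈ F_11 with f(x, y) ≡ 0 and those with g(x, y) ≡ 0 (mod 11); the common zeros in that column are the intersection.
  x = 0: f ≡ 0 at y ∈ {4}; g ≡ 0 at y ∈ {6}; common: ∅.
  x = 1: f ≡ 0 at y ∈ {4}; g ≡ 0 at y ∈ {10}; common: ∅.
  x = 2: f ≡ 0 at y ∈ {4}; g ≡ 0 at y ∈ {3}; common: ∅.
  x = 3: f ≡ 0 at y ∈ {4}; g ≡ 0 at y ∈ {7}; common: ∅.
  x = 4: f ≡ 0 at y ∈ {4}; g ≡ 0 at y ∈ {0}; common: ∅.
  x = 5: f ≡ 0 at y ∈ {4}; g ≡ 0 at y ∈ {4}; common: {4}.
  x = 6: f ≡ 0 at y ∈ {4}; g ≡ 0 at y ∈ {8}; common: ∅.
  x = 7: f ≡ 0 at y ∈ {4}; g ≡ 0 at y ∈ {1}; common: ∅.
  x = 8: f ≡ 0 at y ∈ {4}; g ≡ 0 at y ∈ {5}; common: ∅.
  x = 9: f ≡ 0 at y ∈ {4}; g ≡ 0 at y ∈ {9}; common: ∅.
  x = 10: f ≡ 0 at y ∈ {4}; g ≡ 0 at y ∈ {2}; common: ∅.
Collecting: common zeros = {(5, 4)}, so the count is 1.
Comparison with the Bézout bound: 1 ≤ 1 = deg(f)·deg(g), as expected for curves with no common component (the bound is attained).


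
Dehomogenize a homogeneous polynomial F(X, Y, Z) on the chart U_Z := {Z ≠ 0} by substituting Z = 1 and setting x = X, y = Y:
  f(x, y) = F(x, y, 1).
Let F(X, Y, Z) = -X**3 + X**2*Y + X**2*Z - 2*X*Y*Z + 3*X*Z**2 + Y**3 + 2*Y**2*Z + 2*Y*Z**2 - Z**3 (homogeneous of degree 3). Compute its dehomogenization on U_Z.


f(x, y) = -x**3 + x**2*y + x**2 - 2*x*y + 3*x + y**3 + 2*y**2 + 2*y - 1

On U_Z we set Z = 1. Each monomial c·X^i·Y^j·Z^k in F becomes c·x^i·y^j·1^k = c·x^i·y^j.
Substituting Z = 1: F(X, Y, 1) = -x**3 + x**2*y + x**2 - 2*x*y + 3*x + y**3 + 2*y**2 + 2*y - 1.
Note: deg(f) ≤ deg(F) = 3; strict inequality happens when F is divisible by Z (lost terms).


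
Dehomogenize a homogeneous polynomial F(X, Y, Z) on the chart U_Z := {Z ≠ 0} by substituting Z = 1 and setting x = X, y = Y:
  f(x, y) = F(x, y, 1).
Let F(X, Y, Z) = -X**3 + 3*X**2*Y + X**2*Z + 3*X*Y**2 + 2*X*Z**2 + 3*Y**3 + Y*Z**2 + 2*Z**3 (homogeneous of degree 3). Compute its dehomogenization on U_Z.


f(x, y) = -x**3 + 3*x**2*y + x**2 + 3*x*y**2 + 2*x + 3*y**3 + y + 2

On U_Z we set Z = 1. Each monomial c·X^i·Y^j·Z^k in F becomes c·x^i·y^j·1^k = c·x^i·y^j.
Substituting Z = 1: F(X, Y, 1) = -x**3 + 3*x**2*y + x**2 + 3*x*y**2 + 2*x + 3*y**3 + y + 2.
Note: deg(f) ≤ deg(F) = 3; strict inequality happens when F is divisible by Z (lost terms).


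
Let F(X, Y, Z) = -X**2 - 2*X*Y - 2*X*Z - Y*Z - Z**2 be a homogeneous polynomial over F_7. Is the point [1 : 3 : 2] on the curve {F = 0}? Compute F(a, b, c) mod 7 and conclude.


F(1,3,2) ≡ 0 (mod 7); P is on the curve.

Evaluate F(1, 3, 2) term-by-term (mod 7).
  -X**2 ↦ -1·1·1·1 = -1
  -2*X*Y ↦ -2·1·3·1 = -6
  -2*X*Z ↦ -2·1·1·2 = -4
  -Y*Z ↦ -1·1·3·2 = -6
  -Z**2 ↦ -1·1·1·4 = -4
Sum: F(1, 3, 2) = (-1) + (-6) + (-4) + (-6) + (-4) = -21.
Reducing mod 7: -21 ≡ 0 (mod 7).
Since F(a, b, c) ≡ 0 (mod 7), P lies on the curve.


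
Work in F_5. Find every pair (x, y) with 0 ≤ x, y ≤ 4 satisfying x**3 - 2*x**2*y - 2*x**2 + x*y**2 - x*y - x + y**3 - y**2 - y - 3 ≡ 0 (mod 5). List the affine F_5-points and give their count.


Affine F_5-points: {(1, 0), (1, 2), (1, 3), (2, 0), (2, 2), (3, 2), (4, 0)}; count = 7.

For each of the 25 pairs (x, y) ∈ F_5², evaluate f(x, y) mod 5. Record the zeros.
  x = 0: [0↦2, 1↦1, 2↦4, 3↦2, 4↦1]  zeros at y ∈ ∅
  x = 1: [0↦0, 1↦2, 2↦0, 3↦0, 4↦3]  zeros at y ∈ {0, 2, 3}
  x = 2: [0↦0, 1↦1, 2↦0, 3↦3, 4↦1]  zeros at y ∈ {0, 2}
  x = 3: [0↦3, 1↦4, 2↦0, 3↦2, 4↦1]  zeros at y ∈ {2}
  x = 4: [0↦0, 1↦2, 2↦1, 3↦3, 4↦4]  zeros at y ∈ {0}
Collecting zeros: affine points = {(1, 0), (1, 2), (1, 3), (2, 0), (2, 2), (3, 2), (4, 0)}.
Total count |C(F_5)_aff| = 7.


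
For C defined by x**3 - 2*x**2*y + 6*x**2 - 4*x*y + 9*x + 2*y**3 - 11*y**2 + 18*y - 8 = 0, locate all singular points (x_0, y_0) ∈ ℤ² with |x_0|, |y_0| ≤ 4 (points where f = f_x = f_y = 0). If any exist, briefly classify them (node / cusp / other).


Singular points: {(-1, 2)}; classification: node.

Compute partial derivatives:
  f_x = 3*x**2 - 4*x*y + 12*x - 4*y + 9.
  f_y = -2*x**2 - 4*x + 6*y**2 - 22*y + 18.
Scan x_0 ∈ {−4, ..., 4}. For each x_0, f_y(x_0, y) is a polynomial in y; find its integer roots y ∈ {−4, ..., 4}, then test f_x and f at those candidates.
  x = -4: f_y(-4, y) = 6*y**2 - 22*y + 2; no integer root y with |y| ≤ 4.
  x = -3: f_y(-3, y) = 6*y**2 - 22*y + 12; vanishes at y ∈ {3}. (-3, 3): f_x = 24 ≠ 0.
  x = -2: f_y(-2, y) = 6*y**2 - 22*y + 18; no integer root y with |y| ≤ 4.
  x = -1: f_y(-1, y) = 6*y**2 - 22*y + 20; vanishes at y ∈ {2}. (-1, 2): f_x = 0, f = 0 — SINGULAR.
  x = 0: f_y(0, y) = 6*y**2 - 22*y + 18; no integer root y with |y| ≤ 4.
  x = 1: f_y(1, y) = 6*y**2 - 22*y + 12; vanishes at y ∈ {3}. (1, 3): f_x = 0 but f = -1 ≠ 0.
  x = 2: f_y(2, y) = 6*y**2 - 22*y + 2; no integer root y with |y| ≤ 4.
  x = 3: f_y(3, y) = 6*y**2 - 22*y - 12; no integer root y with |y| ≤ 4.
  x = 4: f_y(4, y) = 6*y**2 - 22*y - 30; no integer root y with |y| ≤ 4.
Only singular point on the grid: (-1, 2).
Classify: substitute x = -1 + u, y = 2 + v and expand: f = u**3 - 2*u**2*v - u**2 + 2*v**3 + v**2.
No constant or linear terms (consistent with a singular point). Quadratic part: -u**2 + v**2. Cubic part: u**3 - 2*u**2*v + 2*v**3.
The quadratic part v**2 - u**2 = (v − u)(v + u) splits into two distinct linear factors, so there are two distinct tangent lines y − 2 = ±(x − -1) — this is a node (ordinary double point).
Classification: node.


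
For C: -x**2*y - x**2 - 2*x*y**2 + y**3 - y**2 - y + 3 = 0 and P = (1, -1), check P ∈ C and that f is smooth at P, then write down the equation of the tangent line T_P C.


Tangent line at P: -2*x + 7*y + 9 = 0.

Step 1: f(1, -1) = 0, so P lies on C.
Step 2: partial derivatives
  f_x(x, y) = -2*x*y - 2*x - 2*y**2, f_y(x, y) = -x**2 - 4*x*y + 3*y**2 - 2*y - 1.
  f_x(P) = -2, f_y(P) = 7 (gradient nonzero, so P is smooth).
Step 3: tangent line at P: -2·(x − 1) + 7·(y − -1) = 0.
Expanding: -2*x + 7*y + 9 = 0.


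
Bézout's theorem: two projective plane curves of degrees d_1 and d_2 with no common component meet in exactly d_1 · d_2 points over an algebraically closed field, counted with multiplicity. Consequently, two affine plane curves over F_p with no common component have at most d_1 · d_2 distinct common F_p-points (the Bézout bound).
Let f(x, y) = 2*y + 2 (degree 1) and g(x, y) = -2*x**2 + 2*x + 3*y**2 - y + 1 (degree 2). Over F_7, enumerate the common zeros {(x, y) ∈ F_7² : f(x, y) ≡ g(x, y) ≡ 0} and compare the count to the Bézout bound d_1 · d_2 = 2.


Common zeros: {(3, 6), (5, 6)}; count = 2; Bézout bound = 2.

deg(f) = 1, deg(g) = 2, so Bézout bound = 2.
Scan x ∈ F_7. For each x, list the y ∈ F_7 with f(x, y) ≡ 0 and those with g(x, y) ≡ 0 (mod 7); the common zeros in that column are the intersection.
  x = 0: f ≡ 0 at y ∈ {6}; g ≡ 0 at y ∈ ∅; common: ∅.
  x = 1: f ≡ 0 at y ∈ {6}; g ≡ 0 at y ∈ ∅; common: ∅.
  x = 2: f ≡ 0 at y ∈ {6}; g ≡ 0 at y ∈ {2, 3}; common: ∅.
  x = 3: f ≡ 0 at y ∈ {6}; g ≡ 0 at y ∈ {6}; common: {6}.
  x = 4: f ≡ 0 at y ∈ {6}; g ≡ 0 at y ∈ {1, 4}; common: ∅.
  x = 5: f ≡ 0 at y ∈ {6}; g ≡ 0 at y ∈ {6}; common: {6}.
  x = 6: f ≡ 0 at y ∈ {6}; g ≡ 0 at y ∈ {2, 3}; common: ∅.
Collecting: common zeros = {(3, 6), (5, 6)}, so the count is 2.
Comparison with the Bézout bound: 2 ≤ 2 = deg(f)·deg(g), as expected for curves with no common component (the bound is attained).


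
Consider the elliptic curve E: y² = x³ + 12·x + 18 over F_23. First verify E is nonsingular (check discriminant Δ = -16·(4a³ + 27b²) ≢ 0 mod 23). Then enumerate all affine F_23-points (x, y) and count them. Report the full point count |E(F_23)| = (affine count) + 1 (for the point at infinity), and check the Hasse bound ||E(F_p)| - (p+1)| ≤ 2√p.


Affine points = {(0, 8), (0, 15), (1, 10), (1, 13), (2, 2), (2, 21), (3, 9), (3, 14), (7, 10), (7, 13), (9, 2), (9, 21), (11, 3), (11, 20), (12, 2), (12, 21), (13, 5), (13, 18), (14, 3), (14, 20), (15, 10), (15, 13), (17, 11), (17, 12), (20, 1), (20, 22), (21, 3), (21, 20)}; affine count = 28; |E(F_23)| = 29.

Discriminant check: Δ ∝ 4a³ + 27b² = 4·12³ + 27·18² = 4·1728 + 27·324 ≡ 20 (mod 23). Nonzero ⇒ E is nonsingular.
For each x ∈ F_23, compute rhs = x³ + 12·x + 18 mod 23, then count y ∈ F_23 with y² ≡ rhs.
  x = 0: rhs = 18, matching y values: 8, 15 (2 points).
  x = 1: rhs = 8, matching y values: 10, 13 (2 points).
  x = 2: rhs = 4, matching y values: 2, 21 (2 points).
  x = 3: rhs = 12, matching y values: 9, 14 (2 points).
  x = 4: rhs = 15, matching y values: none (0 points).
  x = 5: rhs = 19, matching y values: none (0 points).
  x = 6: rhs = 7, matching y values: none (0 points).
  x = 7: rhs = 8, matching y values: 10, 13 (2 points).
  x = 8: rhs = 5, matching y values: none (0 points).
  x = 9: rhs = 4, matching y values: 2, 21 (2 points).
  x = 10: rhs = 11, matching y values: none (0 points).
  x = 11: rhs = 9, matching y values: 3, 20 (2 points).
  x = 12: rhs = 4, matching y values: 2, 21 (2 points).
  x = 13: rhs = 2, matching y values: 5, 18 (2 points).
  x = 14: rhs = 9, matching y values: 3, 20 (2 points).
  x = 15: rhs = 8, matching y values: 10, 13 (2 points).
  x = 16: rhs = 5, matching y values: none (0 points).
  x = 17: rhs = 6, matching y values: 11, 12 (2 points).
  x = 18: rhs = 17, matching y values: none (0 points).
  x = 19: rhs = 21, matching y values: none (0 points).
  x = 20: rhs = 1, matching y values: 1, 22 (2 points).
  x = 21: rhs = 9, matching y values: 3, 20 (2 points).
  x = 22: rhs = 5, matching y values: none (0 points).
Total affine count: 28.
Full point count |E(F_23)| = 28 + 1 = 29.
Hasse bound: |29 − (23+1)| = |5| = 5 ≤ 2√23 ≈ 9.5917 ✓.


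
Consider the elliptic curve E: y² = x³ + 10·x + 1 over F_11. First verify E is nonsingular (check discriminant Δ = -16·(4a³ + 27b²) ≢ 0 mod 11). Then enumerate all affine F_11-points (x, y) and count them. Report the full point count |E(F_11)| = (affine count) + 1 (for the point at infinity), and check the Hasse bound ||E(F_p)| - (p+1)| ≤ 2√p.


Affine points = {(0, 1), (0, 10), (1, 1), (1, 10), (3, 5), (3, 6), (5, 0), (10, 1), (10, 10)}; affine count = 9; |E(F_11)| = 10.

Discriminant check: Δ ∝ 4a³ + 27b² = 4·10³ + 27·1² = 4·1000 + 27·1 ≡ 1 (mod 11). Nonzero ⇒ E is nonsingular.
For each x ∈ F_11, compute rhs = x³ + 10·x + 1 mod 11, then count y ∈ F_11 with y² ≡ rhs.
  x = 0: rhs = 1, matching y values: 1, 10 (2 points).
  x = 1: rhs = 1, matching y values: 1, 10 (2 points).
  x = 2: rhs = 7, matching y values: none (0 points).
  x = 3: rhs = 3, matching y values: 5, 6 (2 points).
  x = 4: rhs = 6, matching y values: none (0 points).
  x = 5: rhs = 0, matching y values: 0 (1 points).
  x = 6: rhs = 2, matching y values: none (0 points).
  x = 7: rhs = 7, matching y values: none (0 points).
  x = 8: rhs = 10, matching y values: none (0 points).
  x = 9: rhs = 6, matching y values: none (0 points).
  x = 10: rhs = 1, matching y values: 1, 10 (2 points).
Total affine count: 9.
Full point count |E(F_11)| = 9 + 1 = 10.
Hasse bound: |10 − (11+1)| = |-2| = 2 ≤ 2√11 ≈ 6.6332 ✓.


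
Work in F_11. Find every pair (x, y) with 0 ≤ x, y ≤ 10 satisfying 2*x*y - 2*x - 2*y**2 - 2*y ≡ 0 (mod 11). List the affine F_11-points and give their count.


Affine F_11-points: {(0, 0), (0, 10), (2, 5), (2, 7), (3, 4), (3, 9), (4, 6), (4, 8), (6, 2), (6, 3)}; count = 10.

For each of the 121 pairs (x, y) ∈ F_11², evaluate f(x, y) mod 11. Record the zeros.
  x = 0: [0↦0, 1↦7, 2↦10, 3↦9, 4↦4, 5↦6, 6↦4, 7↦9, 8↦10, 9↦7, 10↦0]  zeros at y ∈ {0, 10}
  x = 1: [0↦9, 1↦7, 2↦1, 3↦2, 4↦10, 5↦3, 6↦3, 7↦10, 8↦2, 9↦1, 10↦7]  zeros at y ∈ ∅
  x = 2: [0↦7, 1↦7, 2↦3, 3↦6, 4↦5, 5↦0, 6↦2, 7↦0, 8↦5, 9↦6, 10↦3]  zeros at y ∈ {5, 7}
  x = 3: [0↦5, 1↦7, 2↦5, 3↦10, 4↦0, 5↦8, 6↦1, 7↦1, 8↦8, 9↦0, 10↦10]  zeros at y ∈ {4, 9}
  x = 4: [0↦3, 1↦7, 2↦7, 3↦3, 4↦6, 5↦5, 6↦0, 7↦2, 8↦0, 9↦5, 10↦6]  zeros at y ∈ {6, 8}
  x = 5: [0↦1, 1↦7, 2↦9, 3↦7, 4↦1, 5↦2, 6↦10, 7↦3, 8↦3, 9↦10, 10↦2]  zeros at y ∈ ∅
  x = 6: [0↦10, 1↦7, 2↦0, 3↦0, 4↦7, 5↦10, 6↦9, 7↦4, 8↦6, 9↦4, 10↦9]  zeros at y ∈ {2, 3}
  x = 7: [0↦8, 1↦7, 2↦2, 3↦4, 4↦2, 5↦7, 6↦8, 7↦5, 8↦9, 9↦9, 10↦5]  zeros at y ∈ ∅
  x = 8: [0↦6, 1↦7, 2↦4, 3↦8, 4↦8, 5↦4, 6↦7, 7↦6, 8↦1, 9↦3, 10↦1]  zeros at y ∈ ∅
  x = 9: [0↦4, 1↦7, 2↦6, 3↦1, 4↦3, 5↦1, 6↦6, 7↦7, 8↦4, 9↦8, 10↦8]  zeros at y ∈ ∅
  x = 10: [0↦2, 1↦7, 2↦8, 3↦5, 4↦9, 5↦9, 6↦5, 7↦8, 8↦7, 9↦2, 10↦4]  zeros at y ∈ ∅
Collecting zeros: affine points = {(0, 0), (0, 10), (2, 5), (2, 7), (3, 4), (3, 9), (4, 6), (4, 8), (6, 2), (6, 3)}.
Total count |C(F_11)_aff| = 10.


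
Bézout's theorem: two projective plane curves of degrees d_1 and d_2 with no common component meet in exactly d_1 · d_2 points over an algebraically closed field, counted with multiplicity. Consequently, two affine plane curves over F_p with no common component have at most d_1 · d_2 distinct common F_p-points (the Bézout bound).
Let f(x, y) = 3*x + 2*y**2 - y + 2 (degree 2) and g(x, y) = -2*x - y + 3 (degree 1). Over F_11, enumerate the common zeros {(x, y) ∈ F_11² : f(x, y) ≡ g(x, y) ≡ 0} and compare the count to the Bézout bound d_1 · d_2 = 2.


Common zeros: {(2, 10), (10, 5)}; count = 2; Bézout bound = 2.

deg(f) = 2, deg(g) = 1, so Bézout bound = 2.
Scan x ∈ F_11. For each x, list the y ∈ F_11 with f(x, y) ≡ 0 and those with g(x, y) ≡ 0 (mod 11); the common zeros in that column are the intersection.
  x = 0: f ≡ 0 at y ∈ ∅; g ≡ 0 at y ∈ {3}; common: ∅.
  x = 1: f ≡ 0 at y ∈ {2, 4}; g ≡ 0 at y ∈ {1}; common: ∅.
  x = 2: f ≡ 0 at y ∈ {7, 10}; g ≡ 0 at y ∈ {10}; common: {10}.
  x = 3: f ≡ 0 at y ∈ {0, 6}; g ≡ 0 at y ∈ {8}; common: ∅.
  x = 4: f ≡ 0 at y ∈ ∅; g ≡ 0 at y ∈ {6}; common: ∅.
  x = 5: f ≡ 0 at y ∈ ∅; g ≡ 0 at y ∈ {4}; common: ∅.
  x = 6: f ≡ 0 at y ∈ ∅; g ≡ 0 at y ∈ {2}; common: ∅.
  x = 7: f ≡ 0 at y ∈ {8, 9}; g ≡ 0 at y ∈ {0}; common: ∅.
  x = 8: f ≡ 0 at y ∈ ∅; g ≡ 0 at y ∈ {9}; common: ∅.
  x = 9: f ≡ 0 at y ∈ {3}; g ≡ 0 at y ∈ {7}; common: ∅.
  x = 10: f ≡ 0 at y ∈ {1, 5}; g ≡ 0 at y ∈ {5}; common: {5}.
Collecting: common zeros = {(2, 10), (10, 5)}, so the count is 2.
Comparison with the Bézout bound: 2 ≤ 2 = deg(f)·deg(g), as expected for curves with no common component (the bound is attained).
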